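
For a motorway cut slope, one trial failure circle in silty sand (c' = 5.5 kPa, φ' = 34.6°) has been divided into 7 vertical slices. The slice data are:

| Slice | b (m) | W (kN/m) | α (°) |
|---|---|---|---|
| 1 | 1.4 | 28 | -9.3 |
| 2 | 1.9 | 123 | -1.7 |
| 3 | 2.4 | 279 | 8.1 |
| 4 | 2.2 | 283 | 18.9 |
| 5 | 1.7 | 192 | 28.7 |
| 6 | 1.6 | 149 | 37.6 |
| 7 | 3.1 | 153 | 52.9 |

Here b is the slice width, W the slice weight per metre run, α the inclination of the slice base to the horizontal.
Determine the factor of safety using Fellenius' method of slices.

Ordinary method of slices: FS = Σ[c'·Δl_i + (W_i cosα_i)·tanφ'] / Σ W_i sinα_i, with Δl_i = b_i / cosα_i.
Slice 1: Δl = 1.4/cos(-9.3°) = 1.419 m; N'_1 = 28·cos(-9.3°) = 27.6; c'Δl = 7.80; W sinα = -4.5
Slice 2: Δl = 1.9/cos(-1.7°) = 1.901 m; N'_2 = 123·cos(-1.7°) = 122.9; c'Δl = 10.45; W sinα = -3.6
Slice 3: Δl = 2.4/cos8.1° = 2.424 m; N'_3 = 279·cos8.1° = 276.2; c'Δl = 13.33; W sinα = 39.3
Slice 4: Δl = 2.2/cos18.9° = 2.325 m; N'_4 = 283·cos18.9° = 267.7; c'Δl = 12.79; W sinα = 91.7
Slice 5: Δl = 1.7/cos28.7° = 1.938 m; N'_5 = 192·cos28.7° = 168.4; c'Δl = 10.66; W sinα = 92.2
Slice 6: Δl = 1.6/cos37.6° = 2.019 m; N'_6 = 149·cos37.6° = 118.1; c'Δl = 11.11; W sinα = 90.9
Slice 7: Δl = 3.1/cos52.9° = 5.139 m; N'_7 = 153·cos52.9° = 92.3; c'Δl = 28.27; W sinα = 122.0
Σc'Δl = 94.4 kN/m; ΣN' = 1073.3 kN/m; ΣW sinα = 428.0 kN/m
Resisting = 94.4 + 1073.3·tan34.6° = 94.4 + 740.4 = 834.8 kN/m
FS = 834.8 / 428.0 = 1.951

FS = 1.95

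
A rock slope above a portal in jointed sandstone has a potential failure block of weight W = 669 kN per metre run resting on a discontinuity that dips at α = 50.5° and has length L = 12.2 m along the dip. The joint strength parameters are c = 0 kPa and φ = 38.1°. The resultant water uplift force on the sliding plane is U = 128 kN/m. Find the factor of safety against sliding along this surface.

FS = 0.45

Resolving the block weight along and normal to the plane and applying the Mohr–Coulomb strength on the joint:
N' = W cosα − U = 669·cos50.5° − 128 = 297.5 kN/m
Driving force T = W sinα = 669·sin50.5° = 516.2 kN/m
Resisting force R = c·L + N'·tanφ = 0·12.2 + 297.5·tan38.1° = 0.0 + 233.3 = 233.3 kN/m
FS = R / T = 233.3 / 516.2 = 0.452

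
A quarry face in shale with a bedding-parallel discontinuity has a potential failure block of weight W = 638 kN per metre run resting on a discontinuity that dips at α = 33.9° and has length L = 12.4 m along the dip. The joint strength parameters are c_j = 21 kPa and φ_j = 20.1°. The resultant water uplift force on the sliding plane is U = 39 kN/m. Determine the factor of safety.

Resolving the block weight along and normal to the plane and applying the Mohr–Coulomb strength on the joint:
N' = W cosα − U = 638·cos33.9° − 39 = 490.5 kN/m
Driving force T = W sinα = 638·sin33.9° = 355.8 kN/m
Resisting force R = c_j·L + N'·tanφ_j = 21·12.4 + 490.5·tan20.1° = 260.4 + 179.5 = 439.9 kN/m
FS = R / T = 439.9 / 355.8 = 1.236

FS = 1.24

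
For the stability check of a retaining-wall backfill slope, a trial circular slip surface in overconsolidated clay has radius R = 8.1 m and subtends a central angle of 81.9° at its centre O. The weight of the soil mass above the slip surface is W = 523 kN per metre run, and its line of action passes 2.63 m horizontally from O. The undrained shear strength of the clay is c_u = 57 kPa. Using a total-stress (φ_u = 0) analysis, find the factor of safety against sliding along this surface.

FS = 3.89

Taking moments about the centre O, the resisting moment is provided by the undrained shear strength acting along the arc:
Arc length L_a = R·θ = 8.1·(81.9°·π/180) = 8.1·1.4294 = 11.58 m
M_R = c_u·L_a·R = 57·11.58·8.1 = 5345.7 kN·m/m
M_D = W·d = 523·2.63 = 1375.5 kN·m/m
FS = M_R / M_D = 5345.7 / 1375.5 = 3.886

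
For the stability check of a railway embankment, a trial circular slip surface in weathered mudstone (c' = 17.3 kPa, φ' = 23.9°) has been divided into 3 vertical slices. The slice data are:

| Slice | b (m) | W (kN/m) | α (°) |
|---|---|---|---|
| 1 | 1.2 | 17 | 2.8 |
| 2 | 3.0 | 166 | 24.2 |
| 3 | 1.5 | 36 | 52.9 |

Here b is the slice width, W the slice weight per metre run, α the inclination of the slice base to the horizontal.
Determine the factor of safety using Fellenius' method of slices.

Ordinary method of slices: FS = Σ[c'·Δl_i + (W_i cosα_i)·tanφ'] / Σ W_i sinα_i, with Δl_i = b_i / cosα_i.
Slice 1: Δl = 1.2/cos2.8° = 1.201 m; N'_1 = 17·cos2.8° = 17.0; c'Δl = 20.78; W sinα = 0.8
Slice 2: Δl = 3.0/cos24.2° = 3.289 m; N'_2 = 166·cos24.2° = 151.4; c'Δl = 56.90; W sinα = 68.0
Slice 3: Δl = 1.5/cos52.9° = 2.487 m; N'_3 = 36·cos52.9° = 21.7; c'Δl = 43.02; W sinα = 28.7
Σc'Δl = 120.7 kN/m; ΣN' = 190.1 kN/m; ΣW sinα = 97.6 kN/m
Resisting = 120.7 + 190.1·tan23.9° = 120.7 + 84.2 = 204.9 kN/m
FS = 204.9 / 97.6 = 2.100

FS = 2.10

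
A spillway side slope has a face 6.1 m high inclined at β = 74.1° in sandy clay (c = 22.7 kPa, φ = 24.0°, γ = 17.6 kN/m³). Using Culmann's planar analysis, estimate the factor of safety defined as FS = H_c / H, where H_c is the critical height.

FS = 2.07

H_c = (4c/γ) · sinβ cosφ / [1 − cos(β − φ)]
    = (4·22.7/17.6) · sin74.1°·cos24.0° / [1 − cos50.1°]
    = 5.159 · 0.8786 / 0.3586 = 12.64 m
FS = H_c / H = 12.64 / 6.1 = 2.072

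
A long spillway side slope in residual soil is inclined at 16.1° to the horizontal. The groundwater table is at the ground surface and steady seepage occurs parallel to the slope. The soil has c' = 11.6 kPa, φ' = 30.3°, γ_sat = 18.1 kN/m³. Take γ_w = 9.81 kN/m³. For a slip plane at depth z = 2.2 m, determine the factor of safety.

FS = 2.02

With seepage parallel to the slope and the water table at the surface, the effective normal stress on the slip plane uses the buoyant unit weight γ' = γ_sat − γ_w while the driving shear stress uses γ_sat:
FS = [c' + γ' z cos²β tanφ'] / [γ_sat z sinβ cosβ]
γ' = 18.1 − 9.81 = 8.29 kN/m³
Numerator = 11.6 + 8.29·2.2·cos²16.1°·tan30.3° = 11.6 + 8.29·2.2·0.9231·0.5844 = 21.438 kPa
Denominator = 18.1·2.2·sin16.1°·cos16.1° = 18.1·2.2·0.2773·0.9608 = 10.610 kPa
FS = 21.438 / 10.610 = 2.021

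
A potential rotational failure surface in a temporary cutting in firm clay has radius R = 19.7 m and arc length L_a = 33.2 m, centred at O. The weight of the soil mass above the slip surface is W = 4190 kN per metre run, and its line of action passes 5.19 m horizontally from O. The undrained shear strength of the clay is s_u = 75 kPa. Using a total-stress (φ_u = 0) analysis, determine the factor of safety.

Taking moments about the centre O, the resisting moment is provided by the undrained shear strength acting along the arc:
M_R = s_u·L_a·R = 75·33.20·19.7 = 49053.0 kN·m/m
M_D = W·d = 4190·5.19 = 21746.1 kN·m/m
FS = M_R / M_D = 49053.0 / 21746.1 = 2.256

FS = 2.26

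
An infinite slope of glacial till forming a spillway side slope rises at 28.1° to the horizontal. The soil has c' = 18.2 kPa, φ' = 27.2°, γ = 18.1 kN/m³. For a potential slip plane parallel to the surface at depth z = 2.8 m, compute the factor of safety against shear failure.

For an infinite slope with a slip plane parallel to the surface (no pore pressure): FS = [c' + γz cos²β tanφ'] / [γz sinβ cosβ].
γz = 18.1·2.8 = 50.68 kN/m²
Numerator = 18.2 + 50.68·cos²28.1°·tan27.2° = 18.2 + 50.68·0.7781·0.5139 = 38.468 kPa
Denominator = 50.68·sin28.1°·cos28.1° = 50.68·0.4710·0.8821 = 21.057 kPa
FS = 38.468 / 21.057 = 1.827

FS = 1.83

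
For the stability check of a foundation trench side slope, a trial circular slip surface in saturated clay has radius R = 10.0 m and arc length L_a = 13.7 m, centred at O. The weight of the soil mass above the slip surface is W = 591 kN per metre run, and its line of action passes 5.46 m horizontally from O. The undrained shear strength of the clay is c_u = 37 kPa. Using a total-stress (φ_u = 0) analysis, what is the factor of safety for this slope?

FS = 1.57

Taking moments about the centre O, the resisting moment is provided by the undrained shear strength acting along the arc:
M_R = c_u·L_a·R = 37·13.70·10.0 = 5069.0 kN·m/m
M_D = W·d = 591·5.46 = 3226.9 kN·m/m
FS = M_R / M_D = 5069.0 / 3226.9 = 1.571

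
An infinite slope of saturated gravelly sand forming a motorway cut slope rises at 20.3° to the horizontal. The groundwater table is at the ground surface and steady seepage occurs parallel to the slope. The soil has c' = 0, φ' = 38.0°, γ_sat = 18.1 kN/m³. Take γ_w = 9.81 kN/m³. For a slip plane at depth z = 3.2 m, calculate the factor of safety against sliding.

FS = 0.97

With seepage parallel to the slope and the water table at the surface, the effective normal stress on the slip plane uses the buoyant unit weight γ' = γ_sat − γ_w while the driving shear stress uses γ_sat:
FS = [c' + γ' z cos²β tanφ'] / [γ_sat z sinβ cosβ]
(For c' = 0 this reduces to FS = (γ'/γ_sat)·tanφ'/tanβ.)
γ' = 18.1 − 9.81 = 8.29 kN/m³
Numerator = 0.0 + 8.29·3.2·cos²20.3°·tan38.0° = 0.0 + 8.29·3.2·0.8796·0.7813 = 18.231 kPa
Denominator = 18.1·3.2·sin20.3°·cos20.3° = 18.1·3.2·0.3469·0.9379 = 18.846 kPa
FS = 18.231 / 18.846 = 0.967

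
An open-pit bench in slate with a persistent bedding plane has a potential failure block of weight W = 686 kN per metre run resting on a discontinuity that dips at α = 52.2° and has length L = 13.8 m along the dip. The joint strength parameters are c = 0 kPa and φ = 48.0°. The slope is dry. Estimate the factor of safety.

Resolving the block weight along and normal to the plane and applying the Mohr–Coulomb strength on the joint:
N' = W cosα = 686·cos52.2° = 420.5 kN/m
Driving force T = W sinα = 686·sin52.2° = 542.0 kN/m
Resisting force R = c·L + N'·tanφ = 0·13.8 + 420.5·tan48.0° = 0.0 + 467.0 = 467.0 kN/m
FS = R / T = 467.0 / 542.0 = 0.861

FS = 0.86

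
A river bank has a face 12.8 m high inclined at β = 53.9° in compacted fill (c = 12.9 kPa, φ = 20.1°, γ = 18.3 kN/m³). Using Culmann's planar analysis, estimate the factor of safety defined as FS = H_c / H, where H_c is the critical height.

H_c = (4c/γ) · sinβ cosφ / [1 − cos(β − φ)]
    = (4·12.9/18.3) · sin53.9°·cos20.1° / [1 − cos33.8°]
    = 2.820 · 0.7588 / 0.1690 = 12.66 m
FS = H_c / H = 12.66 / 12.8 = 0.989

FS = 0.99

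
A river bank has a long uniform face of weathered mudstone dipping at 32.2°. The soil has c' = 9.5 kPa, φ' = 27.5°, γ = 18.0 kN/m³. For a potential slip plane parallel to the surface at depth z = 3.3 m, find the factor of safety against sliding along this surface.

For an infinite slope with a slip plane parallel to the surface (no pore pressure): FS = [c' + γz cos²β tanφ'] / [γz sinβ cosβ].
γz = 18.0·3.3 = 59.40 kN/m²
Numerator = 9.5 + 59.40·cos²32.2°·tan27.5° = 9.5 + 59.40·0.7160·0.5206 = 31.641 kPa
Denominator = 59.40·sin32.2°·cos32.2° = 59.40·0.5329·0.8462 = 26.784 kPa
FS = 31.641 / 26.784 = 1.181

FS = 1.18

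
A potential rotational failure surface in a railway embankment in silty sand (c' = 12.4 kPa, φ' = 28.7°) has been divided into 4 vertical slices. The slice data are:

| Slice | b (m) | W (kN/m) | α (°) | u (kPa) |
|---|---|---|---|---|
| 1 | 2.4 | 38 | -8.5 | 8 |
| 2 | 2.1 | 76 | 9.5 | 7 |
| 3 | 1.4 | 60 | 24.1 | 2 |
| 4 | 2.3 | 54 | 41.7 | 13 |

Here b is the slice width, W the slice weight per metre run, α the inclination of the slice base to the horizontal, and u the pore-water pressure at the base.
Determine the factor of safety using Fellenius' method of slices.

FS = 2.75

Ordinary method of slices: FS = Σ[c'·Δl_i + (W_i cosα_i − u_i·Δl_i)·tanφ'] / Σ W_i sinα_i, with Δl_i = b_i / cosα_i.
Slice 1: Δl = 2.4/cos(-8.5°) = 2.427 m; N'_1 = 38·cos(-8.5°) − 8·2.427 = 18.2; c'Δl = 30.09; W sinα = -5.6
Slice 2: Δl = 2.1/cos9.5° = 2.129 m; N'_2 = 76·cos9.5° − 7·2.129 = 60.1; c'Δl = 26.40; W sinα = 12.5
Slice 3: Δl = 1.4/cos24.1° = 1.534 m; N'_3 = 60·cos24.1° − 2·1.534 = 51.7; c'Δl = 19.02; W sinα = 24.5
Slice 4: Δl = 2.3/cos41.7° = 3.080 m; N'_4 = 54·cos41.7° − 13·3.080 = 0.3; c'Δl = 38.20; W sinα = 35.9
Σc'Δl = 113.7 kN/m; ΣN' = 130.2 kN/m; ΣW sinα = 67.3 kN/m
Resisting = 113.7 + 130.2·tan28.7° = 113.7 + 71.3 = 185.0 kN/m
FS = 185.0 / 67.3 = 2.747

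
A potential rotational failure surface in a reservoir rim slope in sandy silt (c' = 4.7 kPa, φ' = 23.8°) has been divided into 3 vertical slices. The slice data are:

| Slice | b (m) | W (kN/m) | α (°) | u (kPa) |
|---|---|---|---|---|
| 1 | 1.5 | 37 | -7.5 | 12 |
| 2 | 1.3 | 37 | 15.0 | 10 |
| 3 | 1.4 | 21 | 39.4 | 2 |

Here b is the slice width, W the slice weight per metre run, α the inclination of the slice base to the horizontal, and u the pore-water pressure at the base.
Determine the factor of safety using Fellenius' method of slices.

FS = 2.52

Ordinary method of slices: FS = Σ[c'·Δl_i + (W_i cosα_i − u_i·Δl_i)·tanφ'] / Σ W_i sinα_i, with Δl_i = b_i / cosα_i.
Slice 1: Δl = 1.5/cos(-7.5°) = 1.513 m; N'_1 = 37·cos(-7.5°) − 12·1.513 = 18.5; c'Δl = 7.11; W sinα = -4.8
Slice 2: Δl = 1.3/cos15.0° = 1.346 m; N'_2 = 37·cos15.0° − 10·1.346 = 22.3; c'Δl = 6.33; W sinα = 9.6
Slice 3: Δl = 1.4/cos39.4° = 1.812 m; N'_3 = 21·cos39.4° − 2·1.812 = 12.6; c'Δl = 8.52; W sinα = 13.3
Σc'Δl = 22.0 kN/m; ΣN' = 53.4 kN/m; ΣW sinα = 18.1 kN/m
Resisting = 22.0 + 53.4·tan23.8° = 22.0 + 23.6 = 45.5 kN/m
FS = 45.5 / 18.1 = 2.518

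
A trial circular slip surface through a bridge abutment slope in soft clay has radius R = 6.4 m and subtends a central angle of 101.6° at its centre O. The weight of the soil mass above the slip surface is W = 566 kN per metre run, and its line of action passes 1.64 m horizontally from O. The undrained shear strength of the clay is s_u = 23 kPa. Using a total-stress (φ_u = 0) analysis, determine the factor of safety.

FS = 1.80

Taking moments about the centre O, the resisting moment is provided by the undrained shear strength acting along the arc:
Arc length L_a = R·θ = 6.4·(101.6°·π/180) = 6.4·1.7733 = 11.35 m
M_R = s_u·L_a·R = 23·11.35·6.4 = 1670.5 kN·m/m
M_D = W·d = 566·1.64 = 928.2 kN·m/m
FS = M_R / M_D = 1670.5 / 928.2 = 1.800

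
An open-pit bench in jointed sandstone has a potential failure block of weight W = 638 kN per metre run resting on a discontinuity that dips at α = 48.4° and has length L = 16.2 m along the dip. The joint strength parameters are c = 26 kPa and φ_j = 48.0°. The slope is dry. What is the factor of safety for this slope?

FS = 1.87

Resolving the block weight along and normal to the plane and applying the Mohr–Coulomb strength on the joint:
N' = W cosα = 638·cos48.4° = 423.6 kN/m
Driving force T = W sinα = 638·sin48.4° = 477.1 kN/m
Resisting force R = c·L + N'·tanφ_j = 26·16.2 + 423.6·tan48.0° = 421.2 + 470.4 = 891.6 kN/m
FS = R / T = 891.6 / 477.1 = 1.869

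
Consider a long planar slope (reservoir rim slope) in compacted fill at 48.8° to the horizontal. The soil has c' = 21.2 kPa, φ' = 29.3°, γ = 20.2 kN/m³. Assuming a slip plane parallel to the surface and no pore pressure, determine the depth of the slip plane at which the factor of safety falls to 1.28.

Setting FS = 1.28 in FS = [c' + γz cos²β tanφ'] / [γz sinβ cosβ] and solving for z:
z = c' / [γ cosβ (FS·sinβ − cosβ·tanφ')]
  = 21.2 / [20.2·cos48.8°·(1.28·sin48.8° − cos48.8°·tan29.3°)]
  = 21.2 / [20.2·0.6587·(1.28·0.7524 − 0.6587·0.5612)]
  = 21.2 / 7.8962 = 2.685 m

z = 2.68 m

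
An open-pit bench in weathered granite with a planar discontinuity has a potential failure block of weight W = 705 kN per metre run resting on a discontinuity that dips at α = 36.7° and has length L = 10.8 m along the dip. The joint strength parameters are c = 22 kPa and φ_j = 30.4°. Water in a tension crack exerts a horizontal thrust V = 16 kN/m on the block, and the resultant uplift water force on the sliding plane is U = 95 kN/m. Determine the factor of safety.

FS = 1.17

Resolving the block weight along and normal to the plane and applying the Mohr–Coulomb strength on the joint:
N' = W cosα − U − V sinα = 705·cos36.7° − 95 − 16·sin36.7° = 460.7 kN/m
Driving force T = W sinα + V cosα = 705·sin36.7° + 16·cos36.7° = 434.2 kN/m
Resisting force R = c·L + N'·tanφ_j = 22·10.8 + 460.7·tan30.4° = 237.6 + 270.3 = 507.9 kN/m
FS = R / T = 507.9 / 434.2 = 1.170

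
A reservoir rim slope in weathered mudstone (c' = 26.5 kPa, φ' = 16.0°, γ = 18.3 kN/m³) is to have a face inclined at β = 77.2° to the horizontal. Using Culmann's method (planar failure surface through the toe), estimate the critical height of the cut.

H_c = 10.48 m

Culmann's analysis gives the critical failure plane at α_cr = (β + φ')/2 = (77.2 + 16.0)/2 = 46.6°, and the critical height
H_c = (4c'/γ) · sinβ cosφ' / [1 − cos(β − φ')]
    = (4·26.5/18.3) · sin77.2°·cos16.0° / [1 − cos(61.2°)]
    = 5.792 · 0.9751·0.9613 / [1 − 0.4818]
    = 5.792 · 0.9374 / 0.5182
    = 10.48 m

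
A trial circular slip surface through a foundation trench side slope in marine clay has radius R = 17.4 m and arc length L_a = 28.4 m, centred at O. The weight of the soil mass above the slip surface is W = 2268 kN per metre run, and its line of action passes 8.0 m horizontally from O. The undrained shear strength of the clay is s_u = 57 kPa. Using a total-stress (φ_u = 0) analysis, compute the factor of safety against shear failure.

FS = 1.55

Taking moments about the centre O, the resisting moment is provided by the undrained shear strength acting along the arc:
M_R = s_u·L_a·R = 57·28.40·17.4 = 28167.1 kN·m/m
M_D = W·d = 2268·8.0 = 18144.0 kN·m/m
FS = M_R / M_D = 28167.1 / 18144.0 = 1.552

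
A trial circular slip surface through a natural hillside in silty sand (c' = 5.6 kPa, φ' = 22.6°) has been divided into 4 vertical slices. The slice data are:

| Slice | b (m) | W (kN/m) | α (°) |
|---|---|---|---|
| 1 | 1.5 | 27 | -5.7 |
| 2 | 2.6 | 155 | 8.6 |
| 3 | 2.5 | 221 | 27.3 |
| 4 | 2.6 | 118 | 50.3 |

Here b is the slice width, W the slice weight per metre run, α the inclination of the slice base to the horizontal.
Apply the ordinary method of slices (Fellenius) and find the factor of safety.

Ordinary method of slices: FS = Σ[c'·Δl_i + (W_i cosα_i)·tanφ'] / Σ W_i sinα_i, with Δl_i = b_i / cosα_i.
Slice 1: Δl = 1.5/cos(-5.7°) = 1.507 m; N'_1 = 27·cos(-5.7°) = 26.9; c'Δl = 8.44; W sinα = -2.7
Slice 2: Δl = 2.6/cos8.6° = 2.630 m; N'_2 = 155·cos8.6° = 153.3; c'Δl = 14.73; W sinα = 23.2
Slice 3: Δl = 2.5/cos27.3° = 2.813 m; N'_3 = 221·cos27.3° = 196.4; c'Δl = 15.75; W sinα = 101.4
Slice 4: Δl = 2.6/cos50.3° = 4.070 m; N'_4 = 118·cos50.3° = 75.4; c'Δl = 22.79; W sinα = 90.8
Σc'Δl = 61.7 kN/m; ΣN' = 451.9 kN/m; ΣW sinα = 212.6 kN/m
Resisting = 61.7 + 451.9·tan22.6° = 61.7 + 188.1 = 249.8 kN/m
FS = 249.8 / 212.6 = 1.175

FS = 1.17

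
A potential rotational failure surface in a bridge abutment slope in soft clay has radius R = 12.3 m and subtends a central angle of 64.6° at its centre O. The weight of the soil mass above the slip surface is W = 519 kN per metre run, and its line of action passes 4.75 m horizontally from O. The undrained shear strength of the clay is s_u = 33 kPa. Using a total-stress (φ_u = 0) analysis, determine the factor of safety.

Taking moments about the centre O, the resisting moment is provided by the undrained shear strength acting along the arc:
Arc length L_a = R·θ = 12.3·(64.6°·π/180) = 12.3·1.1275 = 13.87 m
M_R = s_u·L_a·R = 33·13.87·12.3 = 5629.0 kN·m/m
M_D = W·d = 519·4.75 = 2465.2 kN·m/m
FS = M_R / M_D = 5629.0 / 2465.2 = 2.283

FS = 2.28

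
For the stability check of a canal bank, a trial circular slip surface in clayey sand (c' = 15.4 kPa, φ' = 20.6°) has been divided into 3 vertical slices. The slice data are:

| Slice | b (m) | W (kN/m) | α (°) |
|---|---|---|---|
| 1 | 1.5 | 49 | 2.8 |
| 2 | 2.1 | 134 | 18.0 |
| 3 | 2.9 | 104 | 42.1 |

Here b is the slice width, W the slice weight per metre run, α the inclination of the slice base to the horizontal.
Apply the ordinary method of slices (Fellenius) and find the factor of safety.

Ordinary method of slices: FS = Σ[c'·Δl_i + (W_i cosα_i)·tanφ'] / Σ W_i sinα_i, with Δl_i = b_i / cosα_i.
Slice 1: Δl = 1.5/cos2.8° = 1.502 m; N'_1 = 49·cos2.8° = 48.9; c'Δl = 23.13; W sinα = 2.4
Slice 2: Δl = 2.1/cos18.0° = 2.208 m; N'_2 = 134·cos18.0° = 127.4; c'Δl = 34.00; W sinα = 41.4
Slice 3: Δl = 2.9/cos42.1° = 3.908 m; N'_3 = 104·cos42.1° = 77.2; c'Δl = 60.19; W sinα = 69.7
Σc'Δl = 117.3 kN/m; ΣN' = 253.5 kN/m; ΣW sinα = 113.5 kN/m
Resisting = 117.3 + 253.5·tan20.6° = 117.3 + 95.3 = 212.6 kN/m
FS = 212.6 / 113.5 = 1.873

FS = 1.87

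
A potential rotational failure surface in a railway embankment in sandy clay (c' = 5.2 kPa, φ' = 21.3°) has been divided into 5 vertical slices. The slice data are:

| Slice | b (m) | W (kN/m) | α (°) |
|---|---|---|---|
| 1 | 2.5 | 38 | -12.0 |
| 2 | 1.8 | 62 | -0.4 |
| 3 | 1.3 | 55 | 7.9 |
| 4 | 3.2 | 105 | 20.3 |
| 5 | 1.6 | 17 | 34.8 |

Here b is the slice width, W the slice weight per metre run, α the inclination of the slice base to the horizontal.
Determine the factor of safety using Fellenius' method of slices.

Ordinary method of slices: FS = Σ[c'·Δl_i + (W_i cosα_i)·tanφ'] / Σ W_i sinα_i, with Δl_i = b_i / cosα_i.
Slice 1: Δl = 2.5/cos(-12.0°) = 2.556 m; N'_1 = 38·cos(-12.0°) = 37.2; c'Δl = 13.29; W sinα = -7.9
Slice 2: Δl = 1.8/cos(-0.4°) = 1.800 m; N'_2 = 62·cos(-0.4°) = 62.0; c'Δl = 9.36; W sinα = -0.4
Slice 3: Δl = 1.3/cos7.9° = 1.312 m; N'_3 = 55·cos7.9° = 54.5; c'Δl = 6.82; W sinα = 7.6
Slice 4: Δl = 3.2/cos20.3° = 3.412 m; N'_4 = 105·cos20.3° = 98.5; c'Δl = 17.74; W sinα = 36.4
Slice 5: Δl = 1.6/cos34.8° = 1.948 m; N'_5 = 17·cos34.8° = 14.0; c'Δl = 10.13; W sinα = 9.7
Σc'Δl = 57.3 kN/m; ΣN' = 266.1 kN/m; ΣW sinα = 45.4 kN/m
Resisting = 57.3 + 266.1·tan21.3° = 57.3 + 103.7 = 161.1 kN/m
FS = 161.1 / 45.4 = 3.552

FS = 3.55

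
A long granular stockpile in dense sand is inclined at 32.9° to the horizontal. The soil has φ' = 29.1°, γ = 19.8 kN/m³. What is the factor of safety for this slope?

For a dry cohesionless infinite slope the factor of safety is FS = tanφ' / tanβ.
FS = tan29.1° / tan32.9° = 0.5566 / 0.6469 = 0.860

FS = 0.86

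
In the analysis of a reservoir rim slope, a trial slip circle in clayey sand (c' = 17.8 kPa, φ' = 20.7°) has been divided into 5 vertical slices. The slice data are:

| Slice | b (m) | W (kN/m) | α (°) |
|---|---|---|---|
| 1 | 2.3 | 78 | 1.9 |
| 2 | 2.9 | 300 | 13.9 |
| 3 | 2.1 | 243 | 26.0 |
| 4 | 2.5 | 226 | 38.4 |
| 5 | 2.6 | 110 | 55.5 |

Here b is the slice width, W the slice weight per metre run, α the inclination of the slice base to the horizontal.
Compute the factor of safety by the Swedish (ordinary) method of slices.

Ordinary method of slices: FS = Σ[c'·Δl_i + (W_i cosα_i)·tanφ'] / Σ W_i sinα_i, with Δl_i = b_i / cosα_i.
Slice 1: Δl = 2.3/cos1.9° = 2.301 m; N'_1 = 78·cos1.9° = 78.0; c'Δl = 40.96; W sinα = 2.6
Slice 2: Δl = 2.9/cos13.9° = 2.987 m; N'_2 = 300·cos13.9° = 291.2; c'Δl = 53.18; W sinα = 72.1
Slice 3: Δl = 2.1/cos26.0° = 2.336 m; N'_3 = 243·cos26.0° = 218.4; c'Δl = 41.59; W sinα = 106.5
Slice 4: Δl = 2.5/cos38.4° = 3.190 m; N'_4 = 226·cos38.4° = 177.1; c'Δl = 56.78; W sinα = 140.4
Slice 5: Δl = 2.6/cos55.5° = 4.590 m; N'_5 = 110·cos55.5° = 62.3; c'Δl = 81.71; W sinα = 90.7
Σc'Δl = 274.2 kN/m; ΣN' = 827.0 kN/m; ΣW sinα = 412.2 kN/m
Resisting = 274.2 + 827.0·tan20.7° = 274.2 + 312.5 = 586.7 kN/m
FS = 586.7 / 412.2 = 1.423

FS = 1.42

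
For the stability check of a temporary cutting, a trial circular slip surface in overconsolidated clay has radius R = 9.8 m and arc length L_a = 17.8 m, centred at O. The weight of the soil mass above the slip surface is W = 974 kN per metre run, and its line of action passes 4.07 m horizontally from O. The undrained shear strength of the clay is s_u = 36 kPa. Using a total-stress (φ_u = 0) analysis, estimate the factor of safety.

Taking moments about the centre O, the resisting moment is provided by the undrained shear strength acting along the arc:
M_R = s_u·L_a·R = 36·17.80·9.8 = 6279.8 kN·m/m
M_D = W·d = 974·4.07 = 3964.2 kN·m/m
FS = M_R / M_D = 6279.8 / 3964.2 = 1.584

FS = 1.58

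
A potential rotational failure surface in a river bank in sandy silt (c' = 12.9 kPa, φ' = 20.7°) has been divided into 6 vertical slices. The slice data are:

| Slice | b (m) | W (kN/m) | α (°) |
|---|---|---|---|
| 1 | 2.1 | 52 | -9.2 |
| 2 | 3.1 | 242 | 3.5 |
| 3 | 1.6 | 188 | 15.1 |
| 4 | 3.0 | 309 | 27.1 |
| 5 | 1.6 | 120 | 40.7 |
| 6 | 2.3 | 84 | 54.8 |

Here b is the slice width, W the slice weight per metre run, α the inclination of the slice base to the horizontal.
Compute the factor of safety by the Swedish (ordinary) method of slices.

Ordinary method of slices: FS = Σ[c'·Δl_i + (W_i cosα_i)·tanφ'] / Σ W_i sinα_i, with Δl_i = b_i / cosα_i.
Slice 1: Δl = 2.1/cos(-9.2°) = 2.127 m; N'_1 = 52·cos(-9.2°) = 51.3; c'Δl = 27.44; W sinα = -8.3
Slice 2: Δl = 3.1/cos3.5° = 3.106 m; N'_2 = 242·cos3.5° = 241.5; c'Δl = 40.06; W sinα = 14.8
Slice 3: Δl = 1.6/cos15.1° = 1.657 m; N'_3 = 188·cos15.1° = 181.5; c'Δl = 21.38; W sinα = 49.0
Slice 4: Δl = 3.0/cos27.1° = 3.370 m; N'_4 = 309·cos27.1° = 275.1; c'Δl = 43.47; W sinα = 140.8
Slice 5: Δl = 1.6/cos40.7° = 2.110 m; N'_5 = 120·cos40.7° = 91.0; c'Δl = 27.22; W sinα = 78.3
Slice 6: Δl = 2.3/cos54.8° = 3.990 m; N'_6 = 84·cos54.8° = 48.4; c'Δl = 51.47; W sinα = 68.6
Σc'Δl = 211.1 kN/m; ΣN' = 888.9 kN/m; ΣW sinα = 343.1 kN/m
Resisting = 211.1 + 888.9·tan20.7° = 211.1 + 335.9 = 546.9 kN/m
FS = 546.9 / 343.1 = 1.594

FS = 1.59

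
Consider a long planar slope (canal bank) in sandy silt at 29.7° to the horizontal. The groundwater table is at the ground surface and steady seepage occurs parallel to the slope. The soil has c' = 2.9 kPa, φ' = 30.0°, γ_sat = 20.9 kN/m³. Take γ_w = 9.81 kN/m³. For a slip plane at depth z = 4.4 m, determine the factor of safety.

With seepage parallel to the slope and the water table at the surface, the effective normal stress on the slip plane uses the buoyant unit weight γ' = γ_sat − γ_w while the driving shear stress uses γ_sat:
FS = [c' + γ' z cos²β tanφ'] / [γ_sat z sinβ cosβ]
γ' = 20.9 − 9.81 = 11.09 kN/m³
Numerator = 2.9 + 11.09·4.4·cos²29.7°·tan30.0° = 2.9 + 11.09·4.4·0.7545·0.5774 = 24.157 kPa
Denominator = 20.9·4.4·sin29.7°·cos29.7° = 20.9·4.4·0.4955·0.8686 = 39.577 kPa
FS = 24.157 / 39.577 = 0.610

FS = 0.61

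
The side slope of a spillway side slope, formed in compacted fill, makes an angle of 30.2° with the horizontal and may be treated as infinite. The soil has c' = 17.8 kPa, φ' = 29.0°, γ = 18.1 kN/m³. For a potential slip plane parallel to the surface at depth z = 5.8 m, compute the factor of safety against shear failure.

FS = 1.34

For an infinite slope with a slip plane parallel to the surface (no pore pressure): FS = [c' + γz cos²β tanφ'] / [γz sinβ cosβ].
γz = 18.1·5.8 = 104.98 kN/m²
Numerator = 17.8 + 104.98·cos²30.2°·tan29.0° = 17.8 + 104.98·0.7470·0.5543 = 61.267 kPa
Denominator = 104.98·sin30.2°·cos30.2° = 104.98·0.5030·0.8643 = 45.640 kPa
FS = 61.267 / 45.640 = 1.342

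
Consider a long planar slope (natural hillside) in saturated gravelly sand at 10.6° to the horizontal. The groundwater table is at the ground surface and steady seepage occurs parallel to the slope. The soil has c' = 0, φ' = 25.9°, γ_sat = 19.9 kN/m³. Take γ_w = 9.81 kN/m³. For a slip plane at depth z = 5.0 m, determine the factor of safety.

FS = 1.32

With seepage parallel to the slope and the water table at the surface, the effective normal stress on the slip plane uses the buoyant unit weight γ' = γ_sat − γ_w while the driving shear stress uses γ_sat:
FS = [c' + γ' z cos²β tanφ'] / [γ_sat z sinβ cosβ]
(For c' = 0 this reduces to FS = (γ'/γ_sat)·tanφ'/tanβ.)
γ' = 19.9 − 9.81 = 10.09 kN/m³
Numerator = 0.0 + 10.09·5.0·cos²10.6°·tan25.9° = 0.0 + 10.09·5.0·0.9662·0.4856 = 23.668 kPa
Denominator = 19.9·5.0·sin10.6°·cos10.6° = 19.9·5.0·0.1840·0.9829 = 17.991 kPa
FS = 23.668 / 17.991 = 1.316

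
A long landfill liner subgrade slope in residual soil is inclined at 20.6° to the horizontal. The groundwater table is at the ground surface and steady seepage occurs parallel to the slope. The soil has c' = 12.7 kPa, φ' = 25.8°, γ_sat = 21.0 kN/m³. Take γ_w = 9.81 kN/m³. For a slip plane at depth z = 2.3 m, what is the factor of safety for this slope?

FS = 1.48

With seepage parallel to the slope and the water table at the surface, the effective normal stress on the slip plane uses the buoyant unit weight γ' = γ_sat − γ_w while the driving shear stress uses γ_sat:
FS = [c' + γ' z cos²β tanφ'] / [γ_sat z sinβ cosβ]
γ' = 21.0 − 9.81 = 11.19 kN/m³
Numerator = 12.7 + 11.19·2.3·cos²20.6°·tan25.8° = 12.7 + 11.19·2.3·0.8762·0.4834 = 23.602 kPa
Denominator = 21.0·2.3·sin20.6°·cos20.6° = 21.0·2.3·0.3518·0.9361 = 15.907 kPa
FS = 23.602 / 15.907 = 1.484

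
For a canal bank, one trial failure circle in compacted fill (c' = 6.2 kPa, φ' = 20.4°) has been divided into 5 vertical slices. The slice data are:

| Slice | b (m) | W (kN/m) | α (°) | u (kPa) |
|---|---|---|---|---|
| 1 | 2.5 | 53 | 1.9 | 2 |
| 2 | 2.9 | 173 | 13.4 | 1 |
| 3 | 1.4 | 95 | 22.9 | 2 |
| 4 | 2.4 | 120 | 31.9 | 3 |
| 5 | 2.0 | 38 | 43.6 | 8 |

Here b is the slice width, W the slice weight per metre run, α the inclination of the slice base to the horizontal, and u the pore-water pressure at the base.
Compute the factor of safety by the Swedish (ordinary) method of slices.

FS = 1.34

Ordinary method of slices: FS = Σ[c'·Δl_i + (W_i cosα_i − u_i·Δl_i)·tanφ'] / Σ W_i sinα_i, with Δl_i = b_i / cosα_i.
Slice 1: Δl = 2.5/cos1.9° = 2.501 m; N'_1 = 53·cos1.9° − 2·2.501 = 48.0; c'Δl = 15.51; W sinα = 1.8
Slice 2: Δl = 2.9/cos13.4° = 2.981 m; N'_2 = 173·cos13.4° − 1·2.981 = 165.3; c'Δl = 18.48; W sinα = 40.1
Slice 3: Δl = 1.4/cos22.9° = 1.520 m; N'_3 = 95·cos22.9° − 2·1.520 = 84.5; c'Δl = 9.42; W sinα = 37.0
Slice 4: Δl = 2.4/cos31.9° = 2.827 m; N'_4 = 120·cos31.9° − 3·2.827 = 93.4; c'Δl = 17.53; W sinα = 63.4
Slice 5: Δl = 2.0/cos43.6° = 2.762 m; N'_5 = 38·cos43.6° − 8·2.762 = 5.4; c'Δl = 17.12; W sinα = 26.2
Σc'Δl = 78.1 kN/m; ΣN' = 396.6 kN/m; ΣW sinα = 168.4 kN/m
Resisting = 78.1 + 396.6·tan20.4° = 78.1 + 147.5 = 225.5 kN/m
FS = 225.5 / 168.4 = 1.339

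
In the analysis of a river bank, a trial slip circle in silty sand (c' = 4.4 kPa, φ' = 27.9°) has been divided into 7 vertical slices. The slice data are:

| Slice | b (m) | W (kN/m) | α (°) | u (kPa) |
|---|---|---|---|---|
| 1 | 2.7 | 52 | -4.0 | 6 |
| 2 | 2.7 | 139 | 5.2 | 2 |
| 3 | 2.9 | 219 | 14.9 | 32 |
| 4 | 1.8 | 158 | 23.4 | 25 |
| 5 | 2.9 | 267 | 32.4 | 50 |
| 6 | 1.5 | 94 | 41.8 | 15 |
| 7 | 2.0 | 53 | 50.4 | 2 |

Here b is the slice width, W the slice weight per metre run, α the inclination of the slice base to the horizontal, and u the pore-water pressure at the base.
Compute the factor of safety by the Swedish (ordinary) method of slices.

FS = 0.93

Ordinary method of slices: FS = Σ[c'·Δl_i + (W_i cosα_i − u_i·Δl_i)·tanφ'] / Σ W_i sinα_i, with Δl_i = b_i / cosα_i.
Slice 1: Δl = 2.7/cos(-4.0°) = 2.707 m; N'_1 = 52·cos(-4.0°) − 6·2.707 = 35.6; c'Δl = 11.91; W sinα = -3.6
Slice 2: Δl = 2.7/cos5.2° = 2.711 m; N'_2 = 139·cos5.2° − 2·2.711 = 133.0; c'Δl = 11.93; W sinα = 12.6
Slice 3: Δl = 2.9/cos14.9° = 3.001 m; N'_3 = 219·cos14.9° − 32·3.001 = 115.6; c'Δl = 13.20; W sinα = 56.3
Slice 4: Δl = 1.8/cos23.4° = 1.961 m; N'_4 = 158·cos23.4° − 25·1.961 = 96.0; c'Δl = 8.63; W sinα = 62.7
Slice 5: Δl = 2.9/cos32.4° = 3.435 m; N'_5 = 267·cos32.4° − 50·3.435 = 53.7; c'Δl = 15.11; W sinα = 143.1
Slice 6: Δl = 1.5/cos41.8° = 2.012 m; N'_6 = 94·cos41.8° − 15·2.012 = 39.9; c'Δl = 8.85; W sinα = 62.7
Slice 7: Δl = 2.0/cos50.4° = 3.138 m; N'_7 = 53·cos50.4° − 2·3.138 = 27.5; c'Δl = 13.81; W sinα = 40.8
Σc'Δl = 83.4 kN/m; ΣN' = 501.3 kN/m; ΣW sinα = 374.6 kN/m
Resisting = 83.4 + 501.3·tan27.9° = 83.4 + 265.4 = 348.9 kN/m
FS = 348.9 / 374.6 = 0.931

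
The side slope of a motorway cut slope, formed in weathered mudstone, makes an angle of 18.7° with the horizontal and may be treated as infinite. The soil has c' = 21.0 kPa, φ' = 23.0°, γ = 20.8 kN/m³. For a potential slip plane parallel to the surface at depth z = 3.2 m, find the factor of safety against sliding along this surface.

FS = 2.29

For an infinite slope with a slip plane parallel to the surface (no pore pressure): FS = [c' + γz cos²β tanφ'] / [γz sinβ cosβ].
γz = 20.8·3.2 = 66.56 kN/m²
Numerator = 21.0 + 66.56·cos²18.7°·tan23.0° = 21.0 + 66.56·0.8972·0.4245 = 46.349 kPa
Denominator = 66.56·sin18.7°·cos18.7° = 66.56·0.3206·0.9472 = 20.213 kPa
FS = 46.349 / 20.213 = 2.293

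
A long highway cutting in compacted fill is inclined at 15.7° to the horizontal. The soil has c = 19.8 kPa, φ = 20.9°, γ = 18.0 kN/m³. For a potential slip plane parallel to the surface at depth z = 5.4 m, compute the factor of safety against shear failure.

FS = 2.14

For an infinite slope with a slip plane parallel to the surface (no pore pressure): FS = [c + γz cos²β tanφ] / [γz sinβ cosβ].
γz = 18.0·5.4 = 97.20 kN/m²
Numerator = 19.8 + 97.20·cos²15.7°·tan20.9° = 19.8 + 97.20·0.9268·0.3819 = 54.199 kPa
Denominator = 97.20·sin15.7°·cos15.7° = 97.20·0.2706·0.9627 = 25.321 kPa
FS = 54.199 / 25.321 = 2.140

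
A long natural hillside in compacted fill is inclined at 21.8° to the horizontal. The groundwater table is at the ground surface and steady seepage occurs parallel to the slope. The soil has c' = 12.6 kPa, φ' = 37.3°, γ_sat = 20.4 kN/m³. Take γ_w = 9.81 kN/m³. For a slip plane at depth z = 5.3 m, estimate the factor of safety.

With seepage parallel to the slope and the water table at the surface, the effective normal stress on the slip plane uses the buoyant unit weight γ' = γ_sat − γ_w while the driving shear stress uses γ_sat:
FS = [c' + γ' z cos²β tanφ'] / [γ_sat z sinβ cosβ]
γ' = 20.4 − 9.81 = 10.59 kN/m³
Numerator = 12.6 + 10.59·5.3·cos²21.8°·tan37.3° = 12.6 + 10.59·5.3·0.8621·0.7618 = 49.460 kPa
Denominator = 20.4·5.3·sin21.8°·cos21.8° = 20.4·5.3·0.3714·0.9285 = 37.281 kPa
FS = 49.460 / 37.281 = 1.327

FS = 1.33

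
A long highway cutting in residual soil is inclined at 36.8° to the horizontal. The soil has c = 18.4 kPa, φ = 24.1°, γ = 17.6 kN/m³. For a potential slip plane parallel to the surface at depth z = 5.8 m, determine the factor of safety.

For an infinite slope with a slip plane parallel to the surface (no pore pressure): FS = [c + γz cos²β tanφ] / [γz sinβ cosβ].
γz = 17.6·5.8 = 102.08 kN/m²
Numerator = 18.4 + 102.08·cos²36.8°·tan24.1° = 18.4 + 102.08·0.6412·0.4473 = 47.678 kPa
Denominator = 102.08·sin36.8°·cos36.8° = 102.08·0.5990·0.8007 = 48.963 kPa
FS = 47.678 / 48.963 = 0.974

FS = 0.97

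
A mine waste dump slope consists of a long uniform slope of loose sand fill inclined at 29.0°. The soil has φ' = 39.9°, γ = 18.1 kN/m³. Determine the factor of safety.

FS = 1.51

For a dry cohesionless infinite slope the factor of safety is FS = tanφ' / tanβ.
FS = tan39.9° / tan29.0° = 0.8361 / 0.5543 = 1.508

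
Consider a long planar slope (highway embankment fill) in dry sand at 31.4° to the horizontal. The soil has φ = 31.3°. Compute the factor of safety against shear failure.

FS = 1.00

For a dry cohesionless infinite slope the factor of safety is FS = tanφ / tanβ.
FS = tan31.3° / tan31.4° = 0.6080 / 0.6104 = 0.996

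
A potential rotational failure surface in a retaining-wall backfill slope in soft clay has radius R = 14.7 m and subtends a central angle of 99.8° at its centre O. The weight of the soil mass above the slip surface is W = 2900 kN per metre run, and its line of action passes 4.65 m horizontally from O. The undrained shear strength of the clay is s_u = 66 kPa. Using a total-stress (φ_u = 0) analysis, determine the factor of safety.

Taking moments about the centre O, the resisting moment is provided by the undrained shear strength acting along the arc:
Arc length L_a = R·θ = 14.7·(99.8°·π/180) = 14.7·1.7418 = 25.61 m
M_R = s_u·L_a·R = 66·25.61·14.7 = 24842.0 kN·m/m
M_D = W·d = 2900·4.65 = 13485.0 kN·m/m
FS = M_R / M_D = 24842.0 / 13485.0 = 1.842

FS = 1.84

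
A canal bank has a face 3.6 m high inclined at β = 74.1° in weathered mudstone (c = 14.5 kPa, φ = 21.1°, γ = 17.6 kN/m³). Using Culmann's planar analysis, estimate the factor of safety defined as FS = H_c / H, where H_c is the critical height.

H_c = (4c/γ) · sinβ cosφ / [1 − cos(β − φ)]
    = (4·14.5/17.6) · sin74.1°·cos21.1° / [1 − cos53.0°]
    = 3.295 · 0.8973 / 0.3982 = 7.43 m
FS = H_c / H = 7.43 / 3.6 = 2.063

FS = 2.06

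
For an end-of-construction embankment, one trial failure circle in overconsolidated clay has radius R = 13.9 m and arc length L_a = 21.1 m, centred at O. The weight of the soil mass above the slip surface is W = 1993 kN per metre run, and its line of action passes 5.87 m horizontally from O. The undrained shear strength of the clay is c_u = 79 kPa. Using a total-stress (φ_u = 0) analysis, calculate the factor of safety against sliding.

Taking moments about the centre O, the resisting moment is provided by the undrained shear strength acting along the arc:
M_R = c_u·L_a·R = 79·21.10·13.9 = 23169.9 kN·m/m
M_D = W·d = 1993·5.87 = 11698.9 kN·m/m
FS = M_R / M_D = 23169.9 / 11698.9 = 1.981

FS = 1.98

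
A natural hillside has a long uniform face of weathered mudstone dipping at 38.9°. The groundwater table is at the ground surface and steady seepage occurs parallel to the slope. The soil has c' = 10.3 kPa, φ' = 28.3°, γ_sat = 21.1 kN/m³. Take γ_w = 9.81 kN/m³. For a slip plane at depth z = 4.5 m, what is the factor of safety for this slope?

With seepage parallel to the slope and the water table at the surface, the effective normal stress on the slip plane uses the buoyant unit weight γ' = γ_sat − γ_w while the driving shear stress uses γ_sat:
FS = [c' + γ' z cos²β tanφ'] / [γ_sat z sinβ cosβ]
γ' = 21.1 − 9.81 = 11.29 kN/m³
Numerator = 10.3 + 11.29·4.5·cos²38.9°·tan28.3° = 10.3 + 11.29·4.5·0.6057·0.5384 = 26.868 kPa
Denominator = 21.1·4.5·sin38.9°·cos38.9° = 21.1·4.5·0.6280·0.7782 = 46.403 kPa
FS = 26.868 / 46.403 = 0.579

FS = 0.58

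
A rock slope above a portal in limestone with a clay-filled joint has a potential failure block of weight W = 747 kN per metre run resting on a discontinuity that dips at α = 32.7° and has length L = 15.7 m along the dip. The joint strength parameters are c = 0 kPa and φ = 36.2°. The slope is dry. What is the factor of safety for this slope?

Resolving the block weight along and normal to the plane and applying the Mohr–Coulomb strength on the joint:
N' = W cosα = 747·cos32.7° = 628.6 kN/m
Driving force T = W sinα = 747·sin32.7° = 403.6 kN/m
Resisting force R = c·L + N'·tanφ = 0·15.7 + 628.6·tan36.2° = 0.0 + 460.1 = 460.1 kN/m
FS = R / T = 460.1 / 403.6 = 1.140

FS = 1.14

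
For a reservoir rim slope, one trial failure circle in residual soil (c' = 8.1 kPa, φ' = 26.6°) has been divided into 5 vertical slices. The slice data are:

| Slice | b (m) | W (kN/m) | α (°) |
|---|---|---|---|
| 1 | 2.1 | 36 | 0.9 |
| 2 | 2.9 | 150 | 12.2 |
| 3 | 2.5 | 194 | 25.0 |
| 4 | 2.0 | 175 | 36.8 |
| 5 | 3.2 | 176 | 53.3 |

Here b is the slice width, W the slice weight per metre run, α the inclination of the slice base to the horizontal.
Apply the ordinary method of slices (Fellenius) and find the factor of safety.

FS = 1.19

Ordinary method of slices: FS = Σ[c'·Δl_i + (W_i cosα_i)·tanφ'] / Σ W_i sinα_i, with Δl_i = b_i / cosα_i.
Slice 1: Δl = 2.1/cos0.9° = 2.100 m; N'_1 = 36·cos0.9° = 36.0; c'Δl = 17.01; W sinα = 0.6
Slice 2: Δl = 2.9/cos12.2° = 2.967 m; N'_2 = 150·cos12.2° = 146.6; c'Δl = 24.03; W sinα = 31.7
Slice 3: Δl = 2.5/cos25.0° = 2.758 m; N'_3 = 194·cos25.0° = 175.8; c'Δl = 22.34; W sinα = 82.0
Slice 4: Δl = 2.0/cos36.8° = 2.498 m; N'_4 = 175·cos36.8° = 140.1; c'Δl = 20.23; W sinα = 104.8
Slice 5: Δl = 3.2/cos53.3° = 5.355 m; N'_5 = 176·cos53.3° = 105.2; c'Δl = 43.37; W sinα = 141.1
Σc'Δl = 127.0 kN/m; ΣN' = 603.7 kN/m; ΣW sinα = 360.2 kN/m
Resisting = 127.0 + 603.7·tan26.6° = 127.0 + 302.3 = 429.3 kN/m
FS = 429.3 / 360.2 = 1.192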